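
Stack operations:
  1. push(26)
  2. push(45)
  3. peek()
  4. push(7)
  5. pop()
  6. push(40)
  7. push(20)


push(26) -> [26]
push(45) -> [26, 45]
peek()->45
push(7) -> [26, 45, 7]
pop()->7, [26, 45]
push(40) -> [26, 45, 40]
push(20) -> [26, 45, 40, 20]

Final stack: [26, 45, 40, 20]


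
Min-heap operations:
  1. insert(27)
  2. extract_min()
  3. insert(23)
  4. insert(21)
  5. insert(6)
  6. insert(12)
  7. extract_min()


insert(27) -> [27]
extract_min()->27, []
insert(23) -> [23]
insert(21) -> [21, 23]
insert(6) -> [6, 23, 21]
insert(12) -> [6, 12, 21, 23]
extract_min()->6, [12, 23, 21]

Final heap: [12, 23, 21]


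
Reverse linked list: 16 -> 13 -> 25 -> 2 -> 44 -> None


Step 1: curr=16, set curr.next=prev(None) | reversed so far: 16
Step 2: curr=13, set curr.next=prev(16) | reversed so far: 13 -> 16
Step 3: curr=25, set curr.next=prev(13) | reversed so far: 25 -> 13 -> 16
Step 4: curr=2, set curr.next=prev(25) | reversed so far: 2 -> 25 -> 13 -> 16
Step 5: curr=44, set curr.next=prev(2) | reversed so far: 44 -> 2 -> 25 -> 13 -> 16

44 -> 2 -> 25 -> 13 -> 16 -> None


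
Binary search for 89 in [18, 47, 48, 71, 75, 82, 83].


Step 1: lo=0, hi=6, mid=3, val=71
Step 2: lo=4, hi=6, mid=5, val=82
Step 3: lo=6, hi=6, mid=6, val=83

Not found


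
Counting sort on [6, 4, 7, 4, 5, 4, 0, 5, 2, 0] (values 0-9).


Input: [6, 4, 7, 4, 5, 4, 0, 5, 2, 0]
Counts: [2, 0, 1, 0, 3, 2, 1, 1, 0, 0]

Sorted: [0, 0, 2, 4, 4, 4, 5, 5, 6, 7]


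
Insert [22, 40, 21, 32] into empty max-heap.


Insert 22: [22]
Insert 40: [40, 22]
Insert 21: [40, 22, 21]
Insert 32: [40, 32, 21, 22]

Final heap: [40, 32, 21, 22]


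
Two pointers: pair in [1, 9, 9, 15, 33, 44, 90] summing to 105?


lo=0(1)+hi=6(90)=91
lo=1(9)+hi=6(90)=99
lo=2(9)+hi=6(90)=99
lo=3(15)+hi=6(90)=105

Yes: 15+90=105


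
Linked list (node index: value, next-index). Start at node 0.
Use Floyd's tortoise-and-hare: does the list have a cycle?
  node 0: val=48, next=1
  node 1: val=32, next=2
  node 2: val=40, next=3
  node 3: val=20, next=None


Floyd's tortoise (slow, +1) and hare (fast, +2):
  init: slow=0, fast=0
  step 1: slow=1, fast=2
  step 2: fast 2->3->None, no cycle

Cycle: no


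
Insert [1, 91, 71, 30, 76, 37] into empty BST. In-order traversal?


Insert 1: root
Insert 91: R from 1
Insert 71: R from 1 -> L from 91
Insert 30: R from 1 -> L from 91 -> L from 71
Insert 76: R from 1 -> L from 91 -> R from 71
Insert 37: R from 1 -> L from 91 -> L from 71 -> R from 30

In-order: [1, 30, 37, 71, 76, 91]


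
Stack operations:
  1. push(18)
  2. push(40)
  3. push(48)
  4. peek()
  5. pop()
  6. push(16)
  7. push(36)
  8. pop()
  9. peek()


push(18) -> [18]
push(40) -> [18, 40]
push(48) -> [18, 40, 48]
peek()->48
pop()->48, [18, 40]
push(16) -> [18, 40, 16]
push(36) -> [18, 40, 16, 36]
pop()->36, [18, 40, 16]
peek()->16

Final stack: [18, 40, 16]


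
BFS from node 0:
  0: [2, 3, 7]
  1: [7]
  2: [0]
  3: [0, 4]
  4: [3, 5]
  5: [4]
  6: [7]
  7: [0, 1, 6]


Visit 0, enqueue [2, 3, 7]
Visit 2, enqueue []
Visit 3, enqueue [4]
Visit 7, enqueue [1, 6]
Visit 4, enqueue [5]
Visit 1, enqueue []
Visit 6, enqueue []
Visit 5, enqueue []

BFS order: [0, 2, 3, 7, 4, 1, 6, 5]


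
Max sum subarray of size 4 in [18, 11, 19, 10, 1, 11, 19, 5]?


[0:4]: 58
[1:5]: 41
[2:6]: 41
[3:7]: 41
[4:8]: 36

Max: 58 at [0:4]


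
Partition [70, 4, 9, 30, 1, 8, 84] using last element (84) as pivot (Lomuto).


Pivot: 84
  70 <= 84: advance i (no swap)
  4 <= 84: advance i (no swap)
  9 <= 84: advance i (no swap)
  30 <= 84: advance i (no swap)
  1 <= 84: advance i (no swap)
  8 <= 84: advance i (no swap)
Place pivot at 6: [70, 4, 9, 30, 1, 8, 84]

Partitioned: [70, 4, 9, 30, 1, 8, 84]


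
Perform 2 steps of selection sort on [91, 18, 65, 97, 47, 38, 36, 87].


Initial: [91, 18, 65, 97, 47, 38, 36, 87]
Step 1: min=18 at 1
  Swap: [18, 91, 65, 97, 47, 38, 36, 87]
Step 2: min=36 at 6
  Swap: [18, 36, 65, 97, 47, 38, 91, 87]

After 2 steps: [18, 36, 65, 97, 47, 38, 91, 87]


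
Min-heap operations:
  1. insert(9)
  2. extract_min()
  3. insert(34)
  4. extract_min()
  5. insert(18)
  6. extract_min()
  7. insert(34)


insert(9) -> [9]
extract_min()->9, []
insert(34) -> [34]
extract_min()->34, []
insert(18) -> [18]
extract_min()->18, []
insert(34) -> [34]

Final heap: [34]


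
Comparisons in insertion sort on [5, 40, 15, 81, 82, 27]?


Algorithm: insertion sort
Input: [5, 40, 15, 81, 82, 27]
Sorted: [5, 15, 27, 40, 81, 82]

9


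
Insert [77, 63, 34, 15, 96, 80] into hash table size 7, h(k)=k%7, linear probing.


Insert 77: h=0 -> slot 0
Insert 63: h=0, 1 probes -> slot 1
Insert 34: h=6 -> slot 6
Insert 15: h=1, 1 probes -> slot 2
Insert 96: h=5 -> slot 5
Insert 80: h=3 -> slot 3

Table: [77, 63, 15, 80, None, 96, 34]


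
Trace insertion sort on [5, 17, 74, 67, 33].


Initial: [5, 17, 74, 67, 33]
Insert 17: [5, 17, 74, 67, 33]
Insert 74: [5, 17, 74, 67, 33]
Insert 67: [5, 17, 67, 74, 33]
Insert 33: [5, 17, 33, 67, 74]

Sorted: [5, 17, 33, 67, 74]


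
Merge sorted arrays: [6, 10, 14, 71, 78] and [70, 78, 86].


Take 6 from A
Take 10 from A
Take 14 from A
Take 70 from B
Take 71 from A
Take 78 from A

Merged: [6, 10, 14, 70, 71, 78, 78, 86]


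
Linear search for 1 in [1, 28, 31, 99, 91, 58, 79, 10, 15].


i=0: 1==1 found!

Found at 0, 1 comps


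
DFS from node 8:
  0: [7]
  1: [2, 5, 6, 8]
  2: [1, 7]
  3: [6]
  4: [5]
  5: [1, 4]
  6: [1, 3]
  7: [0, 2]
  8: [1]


Visit 8, push [1]
Visit 1, push [6, 5, 2]
Visit 2, push [7]
Visit 7, push [0]
Visit 0, push []
Visit 5, push [4]
Visit 4, push []
Visit 6, push [3]
Visit 3, push []

DFS order: [8, 1, 2, 7, 0, 5, 4, 6, 3]


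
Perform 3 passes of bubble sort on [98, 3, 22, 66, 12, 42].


Initial: [98, 3, 22, 66, 12, 42]
Pass 1: [3, 22, 66, 12, 42, 98] (5 swaps)
Pass 2: [3, 22, 12, 42, 66, 98] (2 swaps)
Pass 3: [3, 12, 22, 42, 66, 98] (1 swaps)

After 3 passes: [3, 12, 22, 42, 66, 98]


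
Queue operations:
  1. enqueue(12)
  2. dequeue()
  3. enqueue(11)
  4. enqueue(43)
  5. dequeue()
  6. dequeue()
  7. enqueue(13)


enqueue(12) -> [12]
dequeue()->12, []
enqueue(11) -> [11]
enqueue(43) -> [11, 43]
dequeue()->11, [43]
dequeue()->43, []
enqueue(13) -> [13]

Final queue: [13]


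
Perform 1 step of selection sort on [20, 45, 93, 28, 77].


Initial: [20, 45, 93, 28, 77]
Step 1: min=20 at 0
  Swap: [20, 45, 93, 28, 77]

After 1 step: [20, 45, 93, 28, 77]


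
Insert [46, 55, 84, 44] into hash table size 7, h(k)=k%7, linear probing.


Insert 46: h=4 -> slot 4
Insert 55: h=6 -> slot 6
Insert 84: h=0 -> slot 0
Insert 44: h=2 -> slot 2

Table: [84, None, 44, None, 46, None, 55]


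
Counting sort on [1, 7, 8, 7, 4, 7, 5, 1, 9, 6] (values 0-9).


Input: [1, 7, 8, 7, 4, 7, 5, 1, 9, 6]
Counts: [0, 2, 0, 0, 1, 1, 1, 3, 1, 1]

Sorted: [1, 1, 4, 5, 6, 7, 7, 7, 8, 9]


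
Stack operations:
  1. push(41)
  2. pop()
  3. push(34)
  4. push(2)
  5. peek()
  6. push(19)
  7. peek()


push(41) -> [41]
pop()->41, []
push(34) -> [34]
push(2) -> [34, 2]
peek()->2
push(19) -> [34, 2, 19]
peek()->19

Final stack: [34, 2, 19]


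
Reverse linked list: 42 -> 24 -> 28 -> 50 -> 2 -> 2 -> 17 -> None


Step 1: curr=42, set curr.next=prev(None) | reversed so far: 42
Step 2: curr=24, set curr.next=prev(42) | reversed so far: 24 -> 42
Step 3: curr=28, set curr.next=prev(24) | reversed so far: 28 -> 24 -> 42
Step 4: curr=50, set curr.next=prev(28) | reversed so far: 50 -> 28 -> 24 -> 42
Step 5: curr=2, set curr.next=prev(50) | reversed so far: 2 -> 50 -> 28 -> 24 -> 42
Step 6: curr=2, set curr.next=prev(2) | reversed so far: 2 -> 2 -> 50 -> 28 -> 24 -> 42
Step 7: curr=17, set curr.next=prev(2) | reversed so far: 17 -> 2 -> 2 -> 50 -> 28 -> 24 -> 42

17 -> 2 -> 2 -> 50 -> 28 -> 24 -> 42 -> None


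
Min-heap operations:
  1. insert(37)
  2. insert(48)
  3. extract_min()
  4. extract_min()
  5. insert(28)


insert(37) -> [37]
insert(48) -> [37, 48]
extract_min()->37, [48]
extract_min()->48, []
insert(28) -> [28]

Final heap: [28]


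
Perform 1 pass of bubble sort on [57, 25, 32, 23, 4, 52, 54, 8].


Initial: [57, 25, 32, 23, 4, 52, 54, 8]
Pass 1: [25, 32, 23, 4, 52, 54, 8, 57] (7 swaps)

After 1 pass: [25, 32, 23, 4, 52, 54, 8, 57]


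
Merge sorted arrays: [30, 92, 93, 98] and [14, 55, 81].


Take 14 from B
Take 30 from A
Take 55 from B
Take 81 from B

Merged: [14, 30, 55, 81, 92, 93, 98]


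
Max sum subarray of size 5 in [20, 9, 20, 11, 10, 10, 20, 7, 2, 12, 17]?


[0:5]: 70
[1:6]: 60
[2:7]: 71
[3:8]: 58
[4:9]: 49
[5:10]: 51
[6:11]: 58

Max: 71 at [2:7]


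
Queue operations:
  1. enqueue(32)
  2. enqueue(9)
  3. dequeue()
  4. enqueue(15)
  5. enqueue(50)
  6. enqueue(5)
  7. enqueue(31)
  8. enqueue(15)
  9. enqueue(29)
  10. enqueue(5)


enqueue(32) -> [32]
enqueue(9) -> [32, 9]
dequeue()->32, [9]
enqueue(15) -> [9, 15]
enqueue(50) -> [9, 15, 50]
enqueue(5) -> [9, 15, 50, 5]
enqueue(31) -> [9, 15, 50, 5, 31]
enqueue(15) -> [9, 15, 50, 5, 31, 15]
enqueue(29) -> [9, 15, 50, 5, 31, 15, 29]
enqueue(5) -> [9, 15, 50, 5, 31, 15, 29, 5]

Final queue: [9, 15, 50, 5, 31, 15, 29, 5]


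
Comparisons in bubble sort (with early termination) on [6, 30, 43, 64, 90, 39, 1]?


Algorithm: bubble sort (with early termination)
Input: [6, 30, 43, 64, 90, 39, 1]
Sorted: [1, 6, 30, 39, 43, 64, 90]

21


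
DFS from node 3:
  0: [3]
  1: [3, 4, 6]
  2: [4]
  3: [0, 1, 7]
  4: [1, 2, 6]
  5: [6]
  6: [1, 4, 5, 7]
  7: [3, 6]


Visit 3, push [7, 1, 0]
Visit 0, push []
Visit 1, push [6, 4]
Visit 4, push [6, 2]
Visit 2, push []
Visit 6, push [7, 5]
Visit 5, push []
Visit 7, push []

DFS order: [3, 0, 1, 4, 2, 6, 5, 7]


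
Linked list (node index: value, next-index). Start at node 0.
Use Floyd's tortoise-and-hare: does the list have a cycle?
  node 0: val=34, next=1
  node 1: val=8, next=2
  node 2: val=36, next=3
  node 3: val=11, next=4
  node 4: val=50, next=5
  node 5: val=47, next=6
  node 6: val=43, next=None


Floyd's tortoise (slow, +1) and hare (fast, +2):
  init: slow=0, fast=0
  step 1: slow=1, fast=2
  step 2: slow=2, fast=4
  step 3: slow=3, fast=6
  step 4: fast -> None, no cycle

Cycle: no


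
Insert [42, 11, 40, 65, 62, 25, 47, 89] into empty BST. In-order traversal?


Insert 42: root
Insert 11: L from 42
Insert 40: L from 42 -> R from 11
Insert 65: R from 42
Insert 62: R from 42 -> L from 65
Insert 25: L from 42 -> R from 11 -> L from 40
Insert 47: R from 42 -> L from 65 -> L from 62
Insert 89: R from 42 -> R from 65

In-order: [11, 25, 40, 42, 47, 62, 65, 89]


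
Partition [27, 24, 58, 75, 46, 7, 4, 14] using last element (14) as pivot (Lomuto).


Pivot: 14
  7 <= 14: swap -> [7, 24, 58, 75, 46, 27, 4, 14]
  4 <= 14: swap -> [7, 4, 58, 75, 46, 27, 24, 14]
Place pivot at 2: [7, 4, 14, 75, 46, 27, 24, 58]

Partitioned: [7, 4, 14, 75, 46, 27, 24, 58]


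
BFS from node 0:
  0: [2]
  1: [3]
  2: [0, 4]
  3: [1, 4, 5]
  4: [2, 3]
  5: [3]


Visit 0, enqueue [2]
Visit 2, enqueue [4]
Visit 4, enqueue [3]
Visit 3, enqueue [1, 5]
Visit 1, enqueue []
Visit 5, enqueue []

BFS order: [0, 2, 4, 3, 1, 5]


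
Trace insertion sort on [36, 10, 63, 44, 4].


Initial: [36, 10, 63, 44, 4]
Insert 10: [10, 36, 63, 44, 4]
Insert 63: [10, 36, 63, 44, 4]
Insert 44: [10, 36, 44, 63, 4]
Insert 4: [4, 10, 36, 44, 63]

Sorted: [4, 10, 36, 44, 63]


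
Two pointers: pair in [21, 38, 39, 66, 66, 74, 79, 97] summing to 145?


lo=0(21)+hi=7(97)=118
lo=1(38)+hi=7(97)=135
lo=2(39)+hi=7(97)=136
lo=3(66)+hi=7(97)=163
lo=3(66)+hi=6(79)=145

Yes: 66+79=145


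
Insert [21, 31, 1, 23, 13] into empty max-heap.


Insert 21: [21]
Insert 31: [31, 21]
Insert 1: [31, 21, 1]
Insert 23: [31, 23, 1, 21]
Insert 13: [31, 23, 1, 21, 13]

Final heap: [31, 23, 1, 21, 13]


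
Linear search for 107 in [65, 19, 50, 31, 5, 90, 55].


i=0: 65!=107
i=1: 19!=107
i=2: 50!=107
i=3: 31!=107
i=4: 5!=107
i=5: 90!=107
i=6: 55!=107

Not found, 7 comps


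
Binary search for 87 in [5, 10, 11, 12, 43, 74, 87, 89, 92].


Step 1: lo=0, hi=8, mid=4, val=43
Step 2: lo=5, hi=8, mid=6, val=87

Found at index 6


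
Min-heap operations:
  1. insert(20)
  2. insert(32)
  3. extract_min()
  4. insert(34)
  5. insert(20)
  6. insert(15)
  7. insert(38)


insert(20) -> [20]
insert(32) -> [20, 32]
extract_min()->20, [32]
insert(34) -> [32, 34]
insert(20) -> [20, 34, 32]
insert(15) -> [15, 20, 32, 34]
insert(38) -> [15, 20, 32, 34, 38]

Final heap: [15, 20, 32, 34, 38]


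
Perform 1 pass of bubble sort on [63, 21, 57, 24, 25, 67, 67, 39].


Initial: [63, 21, 57, 24, 25, 67, 67, 39]
Pass 1: [21, 57, 24, 25, 63, 67, 39, 67] (5 swaps)

After 1 pass: [21, 57, 24, 25, 63, 67, 39, 67]


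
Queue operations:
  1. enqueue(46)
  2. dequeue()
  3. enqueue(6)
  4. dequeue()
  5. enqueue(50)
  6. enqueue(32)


enqueue(46) -> [46]
dequeue()->46, []
enqueue(6) -> [6]
dequeue()->6, []
enqueue(50) -> [50]
enqueue(32) -> [50, 32]

Final queue: [50, 32]


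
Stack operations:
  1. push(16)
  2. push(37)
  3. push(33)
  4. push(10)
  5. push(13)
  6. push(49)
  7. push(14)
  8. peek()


push(16) -> [16]
push(37) -> [16, 37]
push(33) -> [16, 37, 33]
push(10) -> [16, 37, 33, 10]
push(13) -> [16, 37, 33, 10, 13]
push(49) -> [16, 37, 33, 10, 13, 49]
push(14) -> [16, 37, 33, 10, 13, 49, 14]
peek()->14

Final stack: [16, 37, 33, 10, 13, 49, 14]


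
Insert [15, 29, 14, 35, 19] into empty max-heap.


Insert 15: [15]
Insert 29: [29, 15]
Insert 14: [29, 15, 14]
Insert 35: [35, 29, 14, 15]
Insert 19: [35, 29, 14, 15, 19]

Final heap: [35, 29, 14, 15, 19]


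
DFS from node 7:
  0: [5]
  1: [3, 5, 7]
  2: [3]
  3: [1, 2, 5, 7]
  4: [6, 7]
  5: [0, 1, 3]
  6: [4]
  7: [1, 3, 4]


Visit 7, push [4, 3, 1]
Visit 1, push [5, 3]
Visit 3, push [5, 2]
Visit 2, push []
Visit 5, push [0]
Visit 0, push []
Visit 4, push [6]
Visit 6, push []

DFS order: [7, 1, 3, 2, 5, 0, 4, 6]


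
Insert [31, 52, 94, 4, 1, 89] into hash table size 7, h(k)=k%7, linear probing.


Insert 31: h=3 -> slot 3
Insert 52: h=3, 1 probes -> slot 4
Insert 94: h=3, 2 probes -> slot 5
Insert 4: h=4, 2 probes -> slot 6
Insert 1: h=1 -> slot 1
Insert 89: h=5, 2 probes -> slot 0

Table: [89, 1, None, 31, 52, 94, 4]


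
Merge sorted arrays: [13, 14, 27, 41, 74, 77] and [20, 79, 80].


Take 13 from A
Take 14 from A
Take 20 from B
Take 27 from A
Take 41 from A
Take 74 from A
Take 77 from A

Merged: [13, 14, 20, 27, 41, 74, 77, 79, 80]


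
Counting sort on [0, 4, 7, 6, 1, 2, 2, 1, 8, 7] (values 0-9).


Input: [0, 4, 7, 6, 1, 2, 2, 1, 8, 7]
Counts: [1, 2, 2, 0, 1, 0, 1, 2, 1, 0]

Sorted: [0, 1, 1, 2, 2, 4, 6, 7, 7, 8]


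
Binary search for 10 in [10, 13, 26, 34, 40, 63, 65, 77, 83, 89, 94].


Step 1: lo=0, hi=10, mid=5, val=63
Step 2: lo=0, hi=4, mid=2, val=26
Step 3: lo=0, hi=1, mid=0, val=10

Found at index 0


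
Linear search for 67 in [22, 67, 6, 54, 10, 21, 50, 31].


i=0: 22!=67
i=1: 67==67 found!

Found at 1, 2 comps


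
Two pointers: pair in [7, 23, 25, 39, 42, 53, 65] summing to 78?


lo=0(7)+hi=6(65)=72
lo=1(23)+hi=6(65)=88
lo=1(23)+hi=5(53)=76
lo=2(25)+hi=5(53)=78

Yes: 25+53=78


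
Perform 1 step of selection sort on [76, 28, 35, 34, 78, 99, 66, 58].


Initial: [76, 28, 35, 34, 78, 99, 66, 58]
Step 1: min=28 at 1
  Swap: [28, 76, 35, 34, 78, 99, 66, 58]

After 1 step: [28, 76, 35, 34, 78, 99, 66, 58]


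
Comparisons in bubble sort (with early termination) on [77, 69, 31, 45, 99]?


Algorithm: bubble sort (with early termination)
Input: [77, 69, 31, 45, 99]
Sorted: [31, 45, 69, 77, 99]

9


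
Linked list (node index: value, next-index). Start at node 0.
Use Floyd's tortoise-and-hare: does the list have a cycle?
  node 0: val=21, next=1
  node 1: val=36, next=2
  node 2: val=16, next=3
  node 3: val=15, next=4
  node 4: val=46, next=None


Floyd's tortoise (slow, +1) and hare (fast, +2):
  init: slow=0, fast=0
  step 1: slow=1, fast=2
  step 2: slow=2, fast=4
  step 3: fast -> None, no cycle

Cycle: no


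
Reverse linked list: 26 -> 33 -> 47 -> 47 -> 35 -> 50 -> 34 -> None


Step 1: curr=26, set curr.next=prev(None) | reversed so far: 26
Step 2: curr=33, set curr.next=prev(26) | reversed so far: 33 -> 26
Step 3: curr=47, set curr.next=prev(33) | reversed so far: 47 -> 33 -> 26
Step 4: curr=47, set curr.next=prev(47) | reversed so far: 47 -> 47 -> 33 -> 26
Step 5: curr=35, set curr.next=prev(47) | reversed so far: 35 -> 47 -> 47 -> 33 -> 26
Step 6: curr=50, set curr.next=prev(35) | reversed so far: 50 -> 35 -> 47 -> 47 -> 33 -> 26
Step 7: curr=34, set curr.next=prev(50) | reversed so far: 34 -> 50 -> 35 -> 47 -> 47 -> 33 -> 26

34 -> 50 -> 35 -> 47 -> 47 -> 33 -> 26 -> None


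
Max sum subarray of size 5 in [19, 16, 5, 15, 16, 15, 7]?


[0:5]: 71
[1:6]: 67
[2:7]: 58

Max: 71 at [0:5]


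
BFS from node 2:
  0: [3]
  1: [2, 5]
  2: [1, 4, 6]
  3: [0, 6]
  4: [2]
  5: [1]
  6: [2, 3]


Visit 2, enqueue [1, 4, 6]
Visit 1, enqueue [5]
Visit 4, enqueue []
Visit 6, enqueue [3]
Visit 5, enqueue []
Visit 3, enqueue [0]
Visit 0, enqueue []

BFS order: [2, 1, 4, 6, 5, 3, 0]


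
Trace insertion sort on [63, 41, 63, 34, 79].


Initial: [63, 41, 63, 34, 79]
Insert 41: [41, 63, 63, 34, 79]
Insert 63: [41, 63, 63, 34, 79]
Insert 34: [34, 41, 63, 63, 79]
Insert 79: [34, 41, 63, 63, 79]

Sorted: [34, 41, 63, 63, 79]


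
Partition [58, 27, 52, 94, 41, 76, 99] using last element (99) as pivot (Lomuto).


Pivot: 99
  58 <= 99: advance i (no swap)
  27 <= 99: advance i (no swap)
  52 <= 99: advance i (no swap)
  94 <= 99: advance i (no swap)
  41 <= 99: advance i (no swap)
  76 <= 99: advance i (no swap)
Place pivot at 6: [58, 27, 52, 94, 41, 76, 99]

Partitioned: [58, 27, 52, 94, 41, 76, 99]


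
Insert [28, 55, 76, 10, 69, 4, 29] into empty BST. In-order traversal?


Insert 28: root
Insert 55: R from 28
Insert 76: R from 28 -> R from 55
Insert 10: L from 28
Insert 69: R from 28 -> R from 55 -> L from 76
Insert 4: L from 28 -> L from 10
Insert 29: R from 28 -> L from 55

In-order: [4, 10, 28, 29, 55, 69, 76]


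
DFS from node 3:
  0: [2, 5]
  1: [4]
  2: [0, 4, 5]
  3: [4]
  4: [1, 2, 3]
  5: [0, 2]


Visit 3, push [4]
Visit 4, push [2, 1]
Visit 1, push []
Visit 2, push [5, 0]
Visit 0, push [5]
Visit 5, push []

DFS order: [3, 4, 1, 2, 0, 5]


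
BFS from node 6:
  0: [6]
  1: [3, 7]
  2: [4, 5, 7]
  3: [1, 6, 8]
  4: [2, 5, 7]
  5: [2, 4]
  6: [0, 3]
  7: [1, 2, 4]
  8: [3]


Visit 6, enqueue [0, 3]
Visit 0, enqueue []
Visit 3, enqueue [1, 8]
Visit 1, enqueue [7]
Visit 8, enqueue []
Visit 7, enqueue [2, 4]
Visit 2, enqueue [5]
Visit 4, enqueue []
Visit 5, enqueue []

BFS order: [6, 0, 3, 1, 8, 7, 2, 4, 5]


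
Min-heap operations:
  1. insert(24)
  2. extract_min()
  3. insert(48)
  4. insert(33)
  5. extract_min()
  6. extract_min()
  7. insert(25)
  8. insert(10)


insert(24) -> [24]
extract_min()->24, []
insert(48) -> [48]
insert(33) -> [33, 48]
extract_min()->33, [48]
extract_min()->48, []
insert(25) -> [25]
insert(10) -> [10, 25]

Final heap: [10, 25]


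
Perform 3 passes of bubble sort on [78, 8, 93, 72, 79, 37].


Initial: [78, 8, 93, 72, 79, 37]
Pass 1: [8, 78, 72, 79, 37, 93] (4 swaps)
Pass 2: [8, 72, 78, 37, 79, 93] (2 swaps)
Pass 3: [8, 72, 37, 78, 79, 93] (1 swaps)

After 3 passes: [8, 72, 37, 78, 79, 93]


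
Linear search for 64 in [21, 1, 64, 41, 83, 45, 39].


i=0: 21!=64
i=1: 1!=64
i=2: 64==64 found!

Found at 2, 3 comps


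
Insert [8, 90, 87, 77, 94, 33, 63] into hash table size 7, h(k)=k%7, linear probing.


Insert 8: h=1 -> slot 1
Insert 90: h=6 -> slot 6
Insert 87: h=3 -> slot 3
Insert 77: h=0 -> slot 0
Insert 94: h=3, 1 probes -> slot 4
Insert 33: h=5 -> slot 5
Insert 63: h=0, 2 probes -> slot 2

Table: [77, 8, 63, 87, 94, 33, 90]


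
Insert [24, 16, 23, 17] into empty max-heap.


Insert 24: [24]
Insert 16: [24, 16]
Insert 23: [24, 16, 23]
Insert 17: [24, 17, 23, 16]

Final heap: [24, 17, 23, 16]


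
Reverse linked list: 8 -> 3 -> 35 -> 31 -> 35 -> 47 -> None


Step 1: curr=8, set curr.next=prev(None) | reversed so far: 8
Step 2: curr=3, set curr.next=prev(8) | reversed so far: 3 -> 8
Step 3: curr=35, set curr.next=prev(3) | reversed so far: 35 -> 3 -> 8
Step 4: curr=31, set curr.next=prev(35) | reversed so far: 31 -> 35 -> 3 -> 8
Step 5: curr=35, set curr.next=prev(31) | reversed so far: 35 -> 31 -> 35 -> 3 -> 8
Step 6: curr=47, set curr.next=prev(35) | reversed so far: 47 -> 35 -> 31 -> 35 -> 3 -> 8

47 -> 35 -> 31 -> 35 -> 3 -> 8 -> None


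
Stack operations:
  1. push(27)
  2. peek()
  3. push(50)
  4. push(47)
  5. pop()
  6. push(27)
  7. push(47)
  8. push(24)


push(27) -> [27]
peek()->27
push(50) -> [27, 50]
push(47) -> [27, 50, 47]
pop()->47, [27, 50]
push(27) -> [27, 50, 27]
push(47) -> [27, 50, 27, 47]
push(24) -> [27, 50, 27, 47, 24]

Final stack: [27, 50, 27, 47, 24]


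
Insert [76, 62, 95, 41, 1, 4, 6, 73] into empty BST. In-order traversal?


Insert 76: root
Insert 62: L from 76
Insert 95: R from 76
Insert 41: L from 76 -> L from 62
Insert 1: L from 76 -> L from 62 -> L from 41
Insert 4: L from 76 -> L from 62 -> L from 41 -> R from 1
Insert 6: L from 76 -> L from 62 -> L from 41 -> R from 1 -> R from 4
Insert 73: L from 76 -> R from 62

In-order: [1, 4, 6, 41, 62, 73, 76, 95]


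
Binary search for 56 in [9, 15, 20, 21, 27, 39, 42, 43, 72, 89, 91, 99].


Step 1: lo=0, hi=11, mid=5, val=39
Step 2: lo=6, hi=11, mid=8, val=72
Step 3: lo=6, hi=7, mid=6, val=42
Step 4: lo=7, hi=7, mid=7, val=43

Not found


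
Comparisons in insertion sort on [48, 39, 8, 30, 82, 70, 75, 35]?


Algorithm: insertion sort
Input: [48, 39, 8, 30, 82, 70, 75, 35]
Sorted: [8, 30, 35, 39, 48, 70, 75, 82]

17


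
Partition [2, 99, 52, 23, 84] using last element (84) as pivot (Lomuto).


Pivot: 84
  2 <= 84: advance i (no swap)
  52 <= 84: swap -> [2, 52, 99, 23, 84]
  23 <= 84: swap -> [2, 52, 23, 99, 84]
Place pivot at 3: [2, 52, 23, 84, 99]

Partitioned: [2, 52, 23, 84, 99]


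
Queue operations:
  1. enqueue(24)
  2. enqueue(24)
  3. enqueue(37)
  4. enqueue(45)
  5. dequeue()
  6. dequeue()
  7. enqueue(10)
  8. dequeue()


enqueue(24) -> [24]
enqueue(24) -> [24, 24]
enqueue(37) -> [24, 24, 37]
enqueue(45) -> [24, 24, 37, 45]
dequeue()->24, [24, 37, 45]
dequeue()->24, [37, 45]
enqueue(10) -> [37, 45, 10]
dequeue()->37, [45, 10]

Final queue: [45, 10]


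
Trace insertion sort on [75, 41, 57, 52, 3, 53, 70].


Initial: [75, 41, 57, 52, 3, 53, 70]
Insert 41: [41, 75, 57, 52, 3, 53, 70]
Insert 57: [41, 57, 75, 52, 3, 53, 70]
Insert 52: [41, 52, 57, 75, 3, 53, 70]
Insert 3: [3, 41, 52, 57, 75, 53, 70]
Insert 53: [3, 41, 52, 53, 57, 75, 70]
Insert 70: [3, 41, 52, 53, 57, 70, 75]

Sorted: [3, 41, 52, 53, 57, 70, 75]


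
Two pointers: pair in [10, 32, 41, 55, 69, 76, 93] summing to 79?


lo=0(10)+hi=6(93)=103
lo=0(10)+hi=5(76)=86
lo=0(10)+hi=4(69)=79

Yes: 10+69=79


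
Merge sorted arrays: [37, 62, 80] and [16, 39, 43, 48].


Take 16 from B
Take 37 from A
Take 39 from B
Take 43 from B
Take 48 from B

Merged: [16, 37, 39, 43, 48, 62, 80]


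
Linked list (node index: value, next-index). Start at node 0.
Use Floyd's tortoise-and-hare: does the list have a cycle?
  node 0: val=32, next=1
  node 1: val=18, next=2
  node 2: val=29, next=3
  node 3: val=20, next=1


Floyd's tortoise (slow, +1) and hare (fast, +2):
  init: slow=0, fast=0
  step 1: slow=1, fast=2
  step 2: slow=2, fast=1
  step 3: slow=3, fast=3
  slow == fast at node 3: cycle detected

Cycle: yes


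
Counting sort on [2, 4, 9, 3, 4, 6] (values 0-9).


Input: [2, 4, 9, 3, 4, 6]
Counts: [0, 0, 1, 1, 2, 0, 1, 0, 0, 1]

Sorted: [2, 3, 4, 4, 6, 9]


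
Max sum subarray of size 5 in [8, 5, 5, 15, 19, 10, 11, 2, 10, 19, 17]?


[0:5]: 52
[1:6]: 54
[2:7]: 60
[3:8]: 57
[4:9]: 52
[5:10]: 52
[6:11]: 59

Max: 60 at [2:7]


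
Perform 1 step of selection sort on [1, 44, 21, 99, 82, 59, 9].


Initial: [1, 44, 21, 99, 82, 59, 9]
Step 1: min=1 at 0
  Swap: [1, 44, 21, 99, 82, 59, 9]

After 1 step: [1, 44, 21, 99, 82, 59, 9]


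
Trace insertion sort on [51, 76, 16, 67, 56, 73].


Initial: [51, 76, 16, 67, 56, 73]
Insert 76: [51, 76, 16, 67, 56, 73]
Insert 16: [16, 51, 76, 67, 56, 73]
Insert 67: [16, 51, 67, 76, 56, 73]
Insert 56: [16, 51, 56, 67, 76, 73]
Insert 73: [16, 51, 56, 67, 73, 76]

Sorted: [16, 51, 56, 67, 73, 76]


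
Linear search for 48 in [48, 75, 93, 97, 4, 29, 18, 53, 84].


i=0: 48==48 found!

Found at 0, 1 comps


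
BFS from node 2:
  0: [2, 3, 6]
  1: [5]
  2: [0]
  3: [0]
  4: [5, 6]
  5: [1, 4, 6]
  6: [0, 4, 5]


Visit 2, enqueue [0]
Visit 0, enqueue [3, 6]
Visit 3, enqueue []
Visit 6, enqueue [4, 5]
Visit 4, enqueue []
Visit 5, enqueue [1]
Visit 1, enqueue []

BFS order: [2, 0, 3, 6, 4, 5, 1]


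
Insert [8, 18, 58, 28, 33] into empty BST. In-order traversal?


Insert 8: root
Insert 18: R from 8
Insert 58: R from 8 -> R from 18
Insert 28: R from 8 -> R from 18 -> L from 58
Insert 33: R from 8 -> R from 18 -> L from 58 -> R from 28

In-order: [8, 18, 28, 33, 58]


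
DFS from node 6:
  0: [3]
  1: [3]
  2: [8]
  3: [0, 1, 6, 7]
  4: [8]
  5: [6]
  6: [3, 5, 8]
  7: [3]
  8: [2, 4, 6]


Visit 6, push [8, 5, 3]
Visit 3, push [7, 1, 0]
Visit 0, push []
Visit 1, push []
Visit 7, push []
Visit 5, push []
Visit 8, push [4, 2]
Visit 2, push []
Visit 4, push []

DFS order: [6, 3, 0, 1, 7, 5, 8, 2, 4]


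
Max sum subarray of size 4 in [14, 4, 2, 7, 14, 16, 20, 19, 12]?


[0:4]: 27
[1:5]: 27
[2:6]: 39
[3:7]: 57
[4:8]: 69
[5:9]: 67

Max: 69 at [4:8]


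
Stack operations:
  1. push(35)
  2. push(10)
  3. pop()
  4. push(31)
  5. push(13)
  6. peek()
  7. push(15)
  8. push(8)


push(35) -> [35]
push(10) -> [35, 10]
pop()->10, [35]
push(31) -> [35, 31]
push(13) -> [35, 31, 13]
peek()->13
push(15) -> [35, 31, 13, 15]
push(8) -> [35, 31, 13, 15, 8]

Final stack: [35, 31, 13, 15, 8]


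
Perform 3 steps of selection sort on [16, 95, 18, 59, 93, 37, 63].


Initial: [16, 95, 18, 59, 93, 37, 63]
Step 1: min=16 at 0
  Swap: [16, 95, 18, 59, 93, 37, 63]
Step 2: min=18 at 2
  Swap: [16, 18, 95, 59, 93, 37, 63]
Step 3: min=37 at 5
  Swap: [16, 18, 37, 59, 93, 95, 63]

After 3 steps: [16, 18, 37, 59, 93, 95, 63]


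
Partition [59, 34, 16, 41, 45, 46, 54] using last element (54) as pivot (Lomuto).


Pivot: 54
  34 <= 54: swap -> [34, 59, 16, 41, 45, 46, 54]
  16 <= 54: swap -> [34, 16, 59, 41, 45, 46, 54]
  41 <= 54: swap -> [34, 16, 41, 59, 45, 46, 54]
  45 <= 54: swap -> [34, 16, 41, 45, 59, 46, 54]
  46 <= 54: swap -> [34, 16, 41, 45, 46, 59, 54]
Place pivot at 5: [34, 16, 41, 45, 46, 54, 59]

Partitioned: [34, 16, 41, 45, 46, 54, 59]


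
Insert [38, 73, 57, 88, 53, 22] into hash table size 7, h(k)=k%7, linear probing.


Insert 38: h=3 -> slot 3
Insert 73: h=3, 1 probes -> slot 4
Insert 57: h=1 -> slot 1
Insert 88: h=4, 1 probes -> slot 5
Insert 53: h=4, 2 probes -> slot 6
Insert 22: h=1, 1 probes -> slot 2

Table: [None, 57, 22, 38, 73, 88, 53]


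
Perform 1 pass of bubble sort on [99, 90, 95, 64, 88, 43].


Initial: [99, 90, 95, 64, 88, 43]
Pass 1: [90, 95, 64, 88, 43, 99] (5 swaps)

After 1 pass: [90, 95, 64, 88, 43, 99]


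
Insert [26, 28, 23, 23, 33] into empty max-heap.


Insert 26: [26]
Insert 28: [28, 26]
Insert 23: [28, 26, 23]
Insert 23: [28, 26, 23, 23]
Insert 33: [33, 28, 23, 23, 26]

Final heap: [33, 28, 23, 23, 26]


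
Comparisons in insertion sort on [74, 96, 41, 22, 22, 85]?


Algorithm: insertion sort
Input: [74, 96, 41, 22, 22, 85]
Sorted: [22, 22, 41, 74, 85, 96]

12


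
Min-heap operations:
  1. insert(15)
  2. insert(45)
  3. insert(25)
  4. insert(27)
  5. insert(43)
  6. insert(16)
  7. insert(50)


insert(15) -> [15]
insert(45) -> [15, 45]
insert(25) -> [15, 45, 25]
insert(27) -> [15, 27, 25, 45]
insert(43) -> [15, 27, 25, 45, 43]
insert(16) -> [15, 27, 16, 45, 43, 25]
insert(50) -> [15, 27, 16, 45, 43, 25, 50]

Final heap: [15, 27, 16, 45, 43, 25, 50]


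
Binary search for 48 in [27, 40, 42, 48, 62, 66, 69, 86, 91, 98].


Step 1: lo=0, hi=9, mid=4, val=62
Step 2: lo=0, hi=3, mid=1, val=40
Step 3: lo=2, hi=3, mid=2, val=42
Step 4: lo=3, hi=3, mid=3, val=48

Found at index 3


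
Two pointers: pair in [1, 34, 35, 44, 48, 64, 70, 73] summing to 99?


lo=0(1)+hi=7(73)=74
lo=1(34)+hi=7(73)=107
lo=1(34)+hi=6(70)=104
lo=1(34)+hi=5(64)=98
lo=2(35)+hi=5(64)=99

Yes: 35+64=99


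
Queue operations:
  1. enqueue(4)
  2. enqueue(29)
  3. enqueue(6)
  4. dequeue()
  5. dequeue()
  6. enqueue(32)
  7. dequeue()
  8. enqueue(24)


enqueue(4) -> [4]
enqueue(29) -> [4, 29]
enqueue(6) -> [4, 29, 6]
dequeue()->4, [29, 6]
dequeue()->29, [6]
enqueue(32) -> [6, 32]
dequeue()->6, [32]
enqueue(24) -> [32, 24]

Final queue: [32, 24]


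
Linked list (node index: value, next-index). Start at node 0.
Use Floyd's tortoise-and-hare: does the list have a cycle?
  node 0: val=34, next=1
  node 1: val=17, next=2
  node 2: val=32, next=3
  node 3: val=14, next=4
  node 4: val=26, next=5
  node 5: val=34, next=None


Floyd's tortoise (slow, +1) and hare (fast, +2):
  init: slow=0, fast=0
  step 1: slow=1, fast=2
  step 2: slow=2, fast=4
  step 3: fast 4->5->None, no cycle

Cycle: no


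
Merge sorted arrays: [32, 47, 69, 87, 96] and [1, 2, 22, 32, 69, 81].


Take 1 from B
Take 2 from B
Take 22 from B
Take 32 from A
Take 32 from B
Take 47 from A
Take 69 from A
Take 69 from B
Take 81 from B

Merged: [1, 2, 22, 32, 32, 47, 69, 69, 81, 87, 96]


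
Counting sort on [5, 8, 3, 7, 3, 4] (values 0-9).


Input: [5, 8, 3, 7, 3, 4]
Counts: [0, 0, 0, 2, 1, 1, 0, 1, 1, 0]

Sorted: [3, 3, 4, 5, 7, 8]


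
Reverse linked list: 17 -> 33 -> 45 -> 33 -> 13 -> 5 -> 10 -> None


Step 1: curr=17, set curr.next=prev(None) | reversed so far: 17
Step 2: curr=33, set curr.next=prev(17) | reversed so far: 33 -> 17
Step 3: curr=45, set curr.next=prev(33) | reversed so far: 45 -> 33 -> 17
Step 4: curr=33, set curr.next=prev(45) | reversed so far: 33 -> 45 -> 33 -> 17
Step 5: curr=13, set curr.next=prev(33) | reversed so far: 13 -> 33 -> 45 -> 33 -> 17
Step 6: curr=5, set curr.next=prev(13) | reversed so far: 5 -> 13 -> 33 -> 45 -> 33 -> 17
Step 7: curr=10, set curr.next=prev(5) | reversed so far: 10 -> 5 -> 13 -> 33 -> 45 -> 33 -> 17

10 -> 5 -> 13 -> 33 -> 45 -> 33 -> 17 -> None


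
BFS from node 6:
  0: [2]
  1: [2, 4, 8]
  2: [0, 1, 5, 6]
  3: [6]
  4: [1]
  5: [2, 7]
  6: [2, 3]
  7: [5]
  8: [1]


Visit 6, enqueue [2, 3]
Visit 2, enqueue [0, 1, 5]
Visit 3, enqueue []
Visit 0, enqueue []
Visit 1, enqueue [4, 8]
Visit 5, enqueue [7]
Visit 4, enqueue []
Visit 8, enqueue []
Visit 7, enqueue []

BFS order: [6, 2, 3, 0, 1, 5, 4, 8, 7]


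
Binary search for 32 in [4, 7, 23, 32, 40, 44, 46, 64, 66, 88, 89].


Step 1: lo=0, hi=10, mid=5, val=44
Step 2: lo=0, hi=4, mid=2, val=23
Step 3: lo=3, hi=4, mid=3, val=32

Found at index 3


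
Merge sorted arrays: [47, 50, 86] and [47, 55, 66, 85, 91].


Take 47 from A
Take 47 from B
Take 50 from A
Take 55 from B
Take 66 from B
Take 85 from B
Take 86 from A

Merged: [47, 47, 50, 55, 66, 85, 86, 91]


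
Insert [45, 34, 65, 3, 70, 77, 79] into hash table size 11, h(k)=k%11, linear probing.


Insert 45: h=1 -> slot 1
Insert 34: h=1, 1 probes -> slot 2
Insert 65: h=10 -> slot 10
Insert 3: h=3 -> slot 3
Insert 70: h=4 -> slot 4
Insert 77: h=0 -> slot 0
Insert 79: h=2, 3 probes -> slot 5

Table: [77, 45, 34, 3, 70, 79, None, None, None, None, 65]


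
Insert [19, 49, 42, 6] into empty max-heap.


Insert 19: [19]
Insert 49: [49, 19]
Insert 42: [49, 19, 42]
Insert 6: [49, 19, 42, 6]

Final heap: [49, 19, 42, 6]


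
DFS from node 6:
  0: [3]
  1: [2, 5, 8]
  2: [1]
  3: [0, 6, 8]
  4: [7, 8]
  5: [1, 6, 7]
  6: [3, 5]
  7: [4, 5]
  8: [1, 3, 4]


Visit 6, push [5, 3]
Visit 3, push [8, 0]
Visit 0, push []
Visit 8, push [4, 1]
Visit 1, push [5, 2]
Visit 2, push []
Visit 5, push [7]
Visit 7, push [4]
Visit 4, push []

DFS order: [6, 3, 0, 8, 1, 2, 5, 7, 4]


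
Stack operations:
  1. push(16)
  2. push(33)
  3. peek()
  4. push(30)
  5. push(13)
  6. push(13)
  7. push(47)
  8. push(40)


push(16) -> [16]
push(33) -> [16, 33]
peek()->33
push(30) -> [16, 33, 30]
push(13) -> [16, 33, 30, 13]
push(13) -> [16, 33, 30, 13, 13]
push(47) -> [16, 33, 30, 13, 13, 47]
push(40) -> [16, 33, 30, 13, 13, 47, 40]

Final stack: [16, 33, 30, 13, 13, 47, 40]


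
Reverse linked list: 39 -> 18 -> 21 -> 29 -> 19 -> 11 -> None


Step 1: curr=39, set curr.next=prev(None) | reversed so far: 39
Step 2: curr=18, set curr.next=prev(39) | reversed so far: 18 -> 39
Step 3: curr=21, set curr.next=prev(18) | reversed so far: 21 -> 18 -> 39
Step 4: curr=29, set curr.next=prev(21) | reversed so far: 29 -> 21 -> 18 -> 39
Step 5: curr=19, set curr.next=prev(29) | reversed so far: 19 -> 29 -> 21 -> 18 -> 39
Step 6: curr=11, set curr.next=prev(19) | reversed so far: 11 -> 19 -> 29 -> 21 -> 18 -> 39

11 -> 19 -> 29 -> 21 -> 18 -> 39 -> None


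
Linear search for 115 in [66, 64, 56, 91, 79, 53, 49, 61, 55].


i=0: 66!=115
i=1: 64!=115
i=2: 56!=115
i=3: 91!=115
i=4: 79!=115
i=5: 53!=115
i=6: 49!=115
i=7: 61!=115
i=8: 55!=115

Not found, 9 comps


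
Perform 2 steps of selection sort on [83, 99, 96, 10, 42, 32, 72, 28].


Initial: [83, 99, 96, 10, 42, 32, 72, 28]
Step 1: min=10 at 3
  Swap: [10, 99, 96, 83, 42, 32, 72, 28]
Step 2: min=28 at 7
  Swap: [10, 28, 96, 83, 42, 32, 72, 99]

After 2 steps: [10, 28, 96, 83, 42, 32, 72, 99]


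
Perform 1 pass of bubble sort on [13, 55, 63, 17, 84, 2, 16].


Initial: [13, 55, 63, 17, 84, 2, 16]
Pass 1: [13, 55, 17, 63, 2, 16, 84] (3 swaps)

After 1 pass: [13, 55, 17, 63, 2, 16, 84]


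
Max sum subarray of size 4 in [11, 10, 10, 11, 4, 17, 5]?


[0:4]: 42
[1:5]: 35
[2:6]: 42
[3:7]: 37

Max: 42 at [0:4]


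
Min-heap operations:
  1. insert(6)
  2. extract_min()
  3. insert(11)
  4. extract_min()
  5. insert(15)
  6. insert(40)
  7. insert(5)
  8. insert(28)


insert(6) -> [6]
extract_min()->6, []
insert(11) -> [11]
extract_min()->11, []
insert(15) -> [15]
insert(40) -> [15, 40]
insert(5) -> [5, 40, 15]
insert(28) -> [5, 28, 15, 40]

Final heap: [5, 28, 15, 40]


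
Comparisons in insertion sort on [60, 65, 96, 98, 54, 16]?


Algorithm: insertion sort
Input: [60, 65, 96, 98, 54, 16]
Sorted: [16, 54, 60, 65, 96, 98]

12


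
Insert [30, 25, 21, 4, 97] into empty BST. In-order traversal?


Insert 30: root
Insert 25: L from 30
Insert 21: L from 30 -> L from 25
Insert 4: L from 30 -> L from 25 -> L from 21
Insert 97: R from 30

In-order: [4, 21, 25, 30, 97]


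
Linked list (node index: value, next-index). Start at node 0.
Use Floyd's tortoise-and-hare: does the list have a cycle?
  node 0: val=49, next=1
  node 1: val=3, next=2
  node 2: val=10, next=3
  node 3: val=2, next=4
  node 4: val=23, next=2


Floyd's tortoise (slow, +1) and hare (fast, +2):
  init: slow=0, fast=0
  step 1: slow=1, fast=2
  step 2: slow=2, fast=4
  step 3: slow=3, fast=3
  slow == fast at node 3: cycle detected

Cycle: yes


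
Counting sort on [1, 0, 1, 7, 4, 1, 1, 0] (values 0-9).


Input: [1, 0, 1, 7, 4, 1, 1, 0]
Counts: [2, 4, 0, 0, 1, 0, 0, 1, 0, 0]

Sorted: [0, 0, 1, 1, 1, 1, 4, 7]


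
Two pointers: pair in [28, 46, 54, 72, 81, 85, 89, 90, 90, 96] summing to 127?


lo=0(28)+hi=9(96)=124
lo=1(46)+hi=9(96)=142
lo=1(46)+hi=8(90)=136
lo=1(46)+hi=7(90)=136
lo=1(46)+hi=6(89)=135
lo=1(46)+hi=5(85)=131
lo=1(46)+hi=4(81)=127

Yes: 46+81=127


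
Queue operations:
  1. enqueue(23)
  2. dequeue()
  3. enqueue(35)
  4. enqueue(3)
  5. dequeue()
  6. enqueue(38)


enqueue(23) -> [23]
dequeue()->23, []
enqueue(35) -> [35]
enqueue(3) -> [35, 3]
dequeue()->35, [3]
enqueue(38) -> [3, 38]

Final queue: [3, 38]


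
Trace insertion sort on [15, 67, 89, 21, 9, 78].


Initial: [15, 67, 89, 21, 9, 78]
Insert 67: [15, 67, 89, 21, 9, 78]
Insert 89: [15, 67, 89, 21, 9, 78]
Insert 21: [15, 21, 67, 89, 9, 78]
Insert 9: [9, 15, 21, 67, 89, 78]
Insert 78: [9, 15, 21, 67, 78, 89]

Sorted: [9, 15, 21, 67, 78, 89]


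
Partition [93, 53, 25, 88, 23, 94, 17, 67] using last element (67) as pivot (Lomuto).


Pivot: 67
  53 <= 67: swap -> [53, 93, 25, 88, 23, 94, 17, 67]
  25 <= 67: swap -> [53, 25, 93, 88, 23, 94, 17, 67]
  23 <= 67: swap -> [53, 25, 23, 88, 93, 94, 17, 67]
  17 <= 67: swap -> [53, 25, 23, 17, 93, 94, 88, 67]
Place pivot at 4: [53, 25, 23, 17, 67, 94, 88, 93]

Partitioned: [53, 25, 23, 17, 67, 94, 88, 93]


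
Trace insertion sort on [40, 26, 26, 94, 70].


Initial: [40, 26, 26, 94, 70]
Insert 26: [26, 40, 26, 94, 70]
Insert 26: [26, 26, 40, 94, 70]
Insert 94: [26, 26, 40, 94, 70]
Insert 70: [26, 26, 40, 70, 94]

Sorted: [26, 26, 40, 70, 94]


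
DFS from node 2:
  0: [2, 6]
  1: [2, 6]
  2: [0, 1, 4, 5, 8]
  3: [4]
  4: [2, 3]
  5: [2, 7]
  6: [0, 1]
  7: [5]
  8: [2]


Visit 2, push [8, 5, 4, 1, 0]
Visit 0, push [6]
Visit 6, push [1]
Visit 1, push []
Visit 4, push [3]
Visit 3, push []
Visit 5, push [7]
Visit 7, push []
Visit 8, push []

DFS order: [2, 0, 6, 1, 4, 3, 5, 7, 8]


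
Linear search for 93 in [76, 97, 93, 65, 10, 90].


i=0: 76!=93
i=1: 97!=93
i=2: 93==93 found!

Found at 2, 3 comps


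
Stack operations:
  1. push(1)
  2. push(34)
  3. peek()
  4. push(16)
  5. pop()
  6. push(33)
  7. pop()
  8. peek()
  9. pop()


push(1) -> [1]
push(34) -> [1, 34]
peek()->34
push(16) -> [1, 34, 16]
pop()->16, [1, 34]
push(33) -> [1, 34, 33]
pop()->33, [1, 34]
peek()->34
pop()->34, [1]

Final stack: [1]


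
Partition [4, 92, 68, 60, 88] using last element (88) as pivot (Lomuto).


Pivot: 88
  4 <= 88: advance i (no swap)
  68 <= 88: swap -> [4, 68, 92, 60, 88]
  60 <= 88: swap -> [4, 68, 60, 92, 88]
Place pivot at 3: [4, 68, 60, 88, 92]

Partitioned: [4, 68, 60, 88, 92]


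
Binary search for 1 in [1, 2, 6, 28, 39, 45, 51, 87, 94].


Step 1: lo=0, hi=8, mid=4, val=39
Step 2: lo=0, hi=3, mid=1, val=2
Step 3: lo=0, hi=0, mid=0, val=1

Found at index 0


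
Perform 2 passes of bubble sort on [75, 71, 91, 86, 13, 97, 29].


Initial: [75, 71, 91, 86, 13, 97, 29]
Pass 1: [71, 75, 86, 13, 91, 29, 97] (4 swaps)
Pass 2: [71, 75, 13, 86, 29, 91, 97] (2 swaps)

After 2 passes: [71, 75, 13, 86, 29, 91, 97]


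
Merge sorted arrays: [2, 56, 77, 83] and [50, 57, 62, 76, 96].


Take 2 from A
Take 50 from B
Take 56 from A
Take 57 from B
Take 62 from B
Take 76 from B
Take 77 from A
Take 83 from A

Merged: [2, 50, 56, 57, 62, 76, 77, 83, 96]


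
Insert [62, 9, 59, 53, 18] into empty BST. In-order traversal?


Insert 62: root
Insert 9: L from 62
Insert 59: L from 62 -> R from 9
Insert 53: L from 62 -> R from 9 -> L from 59
Insert 18: L from 62 -> R from 9 -> L from 59 -> L from 53

In-order: [9, 18, 53, 59, 62]


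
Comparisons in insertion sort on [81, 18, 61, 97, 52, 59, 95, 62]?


Algorithm: insertion sort
Input: [81, 18, 61, 97, 52, 59, 95, 62]
Sorted: [18, 52, 59, 61, 62, 81, 95, 97]

18


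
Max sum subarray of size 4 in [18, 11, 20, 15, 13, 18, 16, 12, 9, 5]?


[0:4]: 64
[1:5]: 59
[2:6]: 66
[3:7]: 62
[4:8]: 59
[5:9]: 55
[6:10]: 42

Max: 66 at [2:6]


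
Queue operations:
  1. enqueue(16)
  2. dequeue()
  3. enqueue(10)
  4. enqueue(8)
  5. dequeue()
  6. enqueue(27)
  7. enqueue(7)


enqueue(16) -> [16]
dequeue()->16, []
enqueue(10) -> [10]
enqueue(8) -> [10, 8]
dequeue()->10, [8]
enqueue(27) -> [8, 27]
enqueue(7) -> [8, 27, 7]

Final queue: [8, 27, 7]


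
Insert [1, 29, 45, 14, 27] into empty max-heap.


Insert 1: [1]
Insert 29: [29, 1]
Insert 45: [45, 1, 29]
Insert 14: [45, 14, 29, 1]
Insert 27: [45, 27, 29, 1, 14]

Final heap: [45, 27, 29, 1, 14]


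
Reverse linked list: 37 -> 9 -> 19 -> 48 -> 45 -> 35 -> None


Step 1: curr=37, set curr.next=prev(None) | reversed so far: 37
Step 2: curr=9, set curr.next=prev(37) | reversed so far: 9 -> 37
Step 3: curr=19, set curr.next=prev(9) | reversed so far: 19 -> 9 -> 37
Step 4: curr=48, set curr.next=prev(19) | reversed so far: 48 -> 19 -> 9 -> 37
Step 5: curr=45, set curr.next=prev(48) | reversed so far: 45 -> 48 -> 19 -> 9 -> 37
Step 6: curr=35, set curr.next=prev(45) | reversed so far: 35 -> 45 -> 48 -> 19 -> 9 -> 37

35 -> 45 -> 48 -> 19 -> 9 -> 37 -> None
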